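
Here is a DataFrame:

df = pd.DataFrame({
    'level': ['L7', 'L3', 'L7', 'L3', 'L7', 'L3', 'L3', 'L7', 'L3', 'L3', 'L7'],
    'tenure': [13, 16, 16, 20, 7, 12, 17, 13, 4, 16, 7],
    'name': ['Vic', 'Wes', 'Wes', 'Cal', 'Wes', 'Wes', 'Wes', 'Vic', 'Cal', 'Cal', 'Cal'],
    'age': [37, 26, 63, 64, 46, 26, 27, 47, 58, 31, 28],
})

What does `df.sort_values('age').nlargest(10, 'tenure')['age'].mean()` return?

39.5

sort by age:
   level  tenure name  age
1     L3      16  Wes   26
5     L3      12  Wes   26
6     L3      17  Wes   27
10    L7       7  Cal   28
9     L3      16  Cal   31
0     L7      13  Vic   37
4     L7       7  Wes   46
7     L7      13  Vic   47
8     L3       4  Cal   58
2     L7      16  Wes   63
3     L3      20  Cal   64
take 10 rows with largest tenure:
   level  tenure name  age
3     L3      20  Cal   64
6     L3      17  Wes   27
1     L3      16  Wes   26
9     L3      16  Cal   31
2     L7      16  Wes   63
0     L7      13  Vic   37
7     L7      13  Vic   47
5     L3      12  Wes   26
10    L7       7  Cal   28
4     L7       7  Wes   46
Finally, mean of column 'age' = 39.5.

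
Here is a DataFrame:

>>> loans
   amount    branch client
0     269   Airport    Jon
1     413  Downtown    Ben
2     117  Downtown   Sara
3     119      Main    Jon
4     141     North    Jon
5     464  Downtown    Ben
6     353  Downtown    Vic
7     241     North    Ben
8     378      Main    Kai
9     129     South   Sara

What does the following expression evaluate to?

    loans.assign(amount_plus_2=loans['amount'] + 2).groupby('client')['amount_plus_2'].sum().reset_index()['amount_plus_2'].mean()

add column amount_plus_2 = loans['amount'] + 2:
   amount    branch client  amount_plus_2
0     269   Airport    Jon            271
1     413  Downtown    Ben            415
2     117  Downtown   Sara            119
3     119      Main    Jon            121
4     141     North    Jon            143
5     464  Downtown    Ben            466
6     353  Downtown    Vic            355
7     241     North    Ben            243
8     378      Main    Kai            380
9     129     South   Sara            131
group by client, sum of amount_plus_2:
client
Ben     1124
Jon      535
Kai      380
Sara     250
Vic      355
Name: amount_plus_2, dtype: int64
reset_index():
  client  amount_plus_2
0    Ben           1124
1    Jon            535
2    Kai            380
3   Sara            250
4    Vic            355
Then the mean of column 'amount_plus_2': 528.8

528.8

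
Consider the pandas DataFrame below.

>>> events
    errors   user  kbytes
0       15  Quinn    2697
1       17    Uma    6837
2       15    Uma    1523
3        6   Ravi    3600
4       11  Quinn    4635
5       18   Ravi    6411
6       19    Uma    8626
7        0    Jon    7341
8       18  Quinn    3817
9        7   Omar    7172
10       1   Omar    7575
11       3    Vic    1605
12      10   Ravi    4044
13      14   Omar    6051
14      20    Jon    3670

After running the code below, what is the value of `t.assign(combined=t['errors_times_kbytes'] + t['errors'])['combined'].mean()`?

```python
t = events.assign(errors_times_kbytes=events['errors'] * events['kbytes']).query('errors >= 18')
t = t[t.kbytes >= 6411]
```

139664.5

add column errors_times_kbytes = events['errors'] * events['kbytes']:
    errors   user  kbytes  errors_times_kbytes
0       15  Quinn    2697                40455
1       17    Uma    6837               116229
2       15    Uma    1523                22845
3        6   Ravi    3600                21600
4       11  Quinn    4635                50985
5       18   Ravi    6411               115398
6       19    Uma    8626               163894
7        0    Jon    7341                    0
8       18  Quinn    3817                68706
9        7   Omar    7172                50204
10       1   Omar    7575                 7575
11       3    Vic    1605                 4815
12      10   Ravi    4044                40440
13      14   Omar    6051                84714
14      20    Jon    3670                73400
filter rows where errors >= 18:
    errors   user  kbytes  errors_times_kbytes
5       18   Ravi    6411               115398
6       19    Uma    8626               163894
8       18  Quinn    3817                68706
14      20    Jon    3670                73400
filter rows where kbytes >= 6411:
   errors  user  kbytes  errors_times_kbytes
5      18  Ravi    6411               115398
6      19   Uma    8626               163894
add column combined = t['errors_times_kbytes'] + t['errors']:
   errors  user  kbytes  errors_times_kbytes  combined
5      18  Ravi    6411               115398    115416
6      19   Uma    8626               163894    163913
Taking the mean of column 'combined' gives 139664.5.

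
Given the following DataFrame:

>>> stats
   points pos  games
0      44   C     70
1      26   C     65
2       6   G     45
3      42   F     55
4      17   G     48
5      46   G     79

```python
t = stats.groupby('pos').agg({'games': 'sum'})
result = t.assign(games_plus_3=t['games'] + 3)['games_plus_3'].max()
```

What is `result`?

group by pos, sum of games:
     games
pos       
C      135
F       55
G      172
add column games_plus_3 = t['games'] + 3:
     games  games_plus_3
pos                     
C      135           138
F       55            58
G      172           175
Finally, max of column 'games_plus_3' = 175.

175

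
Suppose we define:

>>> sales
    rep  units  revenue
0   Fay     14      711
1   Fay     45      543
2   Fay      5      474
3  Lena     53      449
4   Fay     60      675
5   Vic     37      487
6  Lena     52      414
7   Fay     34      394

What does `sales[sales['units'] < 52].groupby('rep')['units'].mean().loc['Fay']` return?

filter rows where units < 52:
   rep  units  revenue
0  Fay     14      711
1  Fay     45      543
2  Fay      5      474
5  Vic     37      487
7  Fay     34      394
group by rep, mean of units:
rep
Fay    24.5
Vic    37.0
Name: units, dtype: float64
Then the value at index 'Fay': 24.5

24.5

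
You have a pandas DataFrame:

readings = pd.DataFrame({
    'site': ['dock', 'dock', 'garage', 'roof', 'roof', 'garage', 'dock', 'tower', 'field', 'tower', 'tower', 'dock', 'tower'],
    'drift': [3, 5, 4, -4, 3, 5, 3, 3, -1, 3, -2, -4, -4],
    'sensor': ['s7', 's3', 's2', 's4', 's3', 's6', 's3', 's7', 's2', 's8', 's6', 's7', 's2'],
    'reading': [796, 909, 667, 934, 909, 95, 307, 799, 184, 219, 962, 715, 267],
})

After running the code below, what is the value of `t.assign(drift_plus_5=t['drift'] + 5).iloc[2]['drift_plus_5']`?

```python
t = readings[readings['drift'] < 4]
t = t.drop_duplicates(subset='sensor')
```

filter rows where drift < 4:
     site  drift sensor  reading
0    dock      3     s7      796
3    roof     -4     s4      934
4    roof      3     s3      909
6    dock      3     s3      307
7   tower      3     s7      799
8   field     -1     s2      184
9   tower      3     s8      219
10  tower     -2     s6      962
11   dock     -4     s7      715
12  tower     -4     s2      267
drop duplicate sensor (keep=first):
     site  drift sensor  reading
0    dock      3     s7      796
3    roof     -4     s4      934
4    roof      3     s3      909
8   field     -1     s2      184
9   tower      3     s8      219
10  tower     -2     s6      962
add column drift_plus_5 = t['drift'] + 5:
     site  drift sensor  reading  drift_plus_5
0    dock      3     s7      796             8
3    roof     -4     s4      934             1
4    roof      3     s3      909             8
8   field     -1     s2      184             4
9   tower      3     s8      219             8
10  tower     -2     s6      962             3

8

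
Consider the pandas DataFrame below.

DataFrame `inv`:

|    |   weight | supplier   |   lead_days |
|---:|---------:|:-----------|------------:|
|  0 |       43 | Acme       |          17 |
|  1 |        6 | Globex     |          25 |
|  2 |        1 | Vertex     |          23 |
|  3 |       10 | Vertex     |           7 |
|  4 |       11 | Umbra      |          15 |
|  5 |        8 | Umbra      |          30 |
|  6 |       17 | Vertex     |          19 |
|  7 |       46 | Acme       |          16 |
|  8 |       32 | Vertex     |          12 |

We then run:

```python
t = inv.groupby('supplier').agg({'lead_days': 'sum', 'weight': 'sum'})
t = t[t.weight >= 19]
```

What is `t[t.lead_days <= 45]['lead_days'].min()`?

group by supplier: sum(lead_days), sum(weight):
          lead_days  weight
supplier                   
Acme             33      89
Globex           25       6
Umbra            45      19
Vertex           61      60
filter rows where weight >= 19:
          lead_days  weight
supplier                   
Acme             33      89
Umbra            45      19
Vertex           61      60
filter rows where lead_days <= 45:
          lead_days  weight
supplier                   
Acme             33      89
Umbra            45      19
The min of column 'lead_days' is 33.

33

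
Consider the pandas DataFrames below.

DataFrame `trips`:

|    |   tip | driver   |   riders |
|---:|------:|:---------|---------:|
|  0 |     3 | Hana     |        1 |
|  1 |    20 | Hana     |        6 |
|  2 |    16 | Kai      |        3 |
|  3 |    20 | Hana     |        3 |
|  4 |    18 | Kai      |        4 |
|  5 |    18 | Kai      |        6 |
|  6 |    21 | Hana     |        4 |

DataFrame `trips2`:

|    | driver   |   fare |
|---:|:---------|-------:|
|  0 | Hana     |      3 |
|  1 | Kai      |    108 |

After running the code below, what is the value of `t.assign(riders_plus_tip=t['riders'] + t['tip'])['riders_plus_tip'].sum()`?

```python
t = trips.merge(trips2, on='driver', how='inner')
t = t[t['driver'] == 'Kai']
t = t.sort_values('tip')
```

65

merge on 'driver' (how='inner') → 7 rows:
   tip driver  riders  fare
0    3   Hana       1     3
1   20   Hana       6     3
2   16    Kai       3   108
3   20   Hana       3     3
4   18    Kai       4   108
5   18    Kai       6   108
6   21   Hana       4     3
filter rows where driver == 'Kai':
   tip driver  riders  fare
2   16    Kai       3   108
4   18    Kai       4   108
5   18    Kai       6   108
sort by tip:
   tip driver  riders  fare
2   16    Kai       3   108
4   18    Kai       4   108
5   18    Kai       6   108
add column riders_plus_tip = t['riders'] + t['tip']:
   tip driver  riders  fare  riders_plus_tip
2   16    Kai       3   108               19
4   18    Kai       4   108               22
5   18    Kai       6   108               24
The sum of column 'riders_plus_tip' is 65.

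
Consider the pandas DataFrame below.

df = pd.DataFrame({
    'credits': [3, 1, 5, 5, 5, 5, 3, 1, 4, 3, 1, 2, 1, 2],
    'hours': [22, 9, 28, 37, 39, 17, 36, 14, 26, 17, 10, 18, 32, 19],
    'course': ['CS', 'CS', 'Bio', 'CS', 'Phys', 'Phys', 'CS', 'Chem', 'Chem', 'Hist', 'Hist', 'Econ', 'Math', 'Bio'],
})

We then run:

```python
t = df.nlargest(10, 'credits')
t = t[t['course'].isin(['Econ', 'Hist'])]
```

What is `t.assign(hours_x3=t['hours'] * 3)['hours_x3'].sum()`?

take 10 rows with largest credits:
    credits  hours course
2         5     28    Bio
3         5     37     CS
4         5     39   Phys
5         5     17   Phys
8         4     26   Chem
0         3     22     CS
6         3     36     CS
9         3     17   Hist
11        2     18   Econ
13        2     19    Bio
filter rows where course in ['Econ', 'Hist']:
    credits  hours course
9         3     17   Hist
11        2     18   Econ
add column hours_x3 = t['hours'] * 3:
    credits  hours course  hours_x3
9         3     17   Hist        51
11        2     18   Econ        54
Reading off the sum of column 'hours_x3', we get 105.

105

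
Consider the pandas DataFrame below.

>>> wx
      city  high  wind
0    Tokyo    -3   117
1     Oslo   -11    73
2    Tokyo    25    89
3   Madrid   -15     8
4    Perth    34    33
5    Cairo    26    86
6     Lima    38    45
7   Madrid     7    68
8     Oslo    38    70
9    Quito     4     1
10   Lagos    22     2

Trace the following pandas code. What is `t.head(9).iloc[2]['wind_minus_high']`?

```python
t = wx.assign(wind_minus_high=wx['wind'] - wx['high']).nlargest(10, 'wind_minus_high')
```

64

add column wind_minus_high = wx['wind'] - wx['high']:
      city  high  wind  wind_minus_high
0    Tokyo    -3   117              120
1     Oslo   -11    73               84
2    Tokyo    25    89               64
3   Madrid   -15     8               23
4    Perth    34    33               -1
5    Cairo    26    86               60
6     Lima    38    45                7
7   Madrid     7    68               61
8     Oslo    38    70               32
9    Quito     4     1               -3
10   Lagos    22     2              -20
take 10 rows with largest wind_minus_high:
     city  high  wind  wind_minus_high
0   Tokyo    -3   117              120
1    Oslo   -11    73               84
2   Tokyo    25    89               64
7  Madrid     7    68               61
5   Cairo    26    86               60
8    Oslo    38    70               32
3  Madrid   -15     8               23
6    Lima    38    45                7
4   Perth    34    33               -1
9   Quito     4     1               -3
take first 9 rows:
     city  high  wind  wind_minus_high
0   Tokyo    -3   117              120
1    Oslo   -11    73               84
2   Tokyo    25    89               64
7  Madrid     7    68               61
5   Cairo    26    86               60
8    Oslo    38    70               32
3  Madrid   -15     8               23
6    Lima    38    45                7
4   Perth    34    33               -1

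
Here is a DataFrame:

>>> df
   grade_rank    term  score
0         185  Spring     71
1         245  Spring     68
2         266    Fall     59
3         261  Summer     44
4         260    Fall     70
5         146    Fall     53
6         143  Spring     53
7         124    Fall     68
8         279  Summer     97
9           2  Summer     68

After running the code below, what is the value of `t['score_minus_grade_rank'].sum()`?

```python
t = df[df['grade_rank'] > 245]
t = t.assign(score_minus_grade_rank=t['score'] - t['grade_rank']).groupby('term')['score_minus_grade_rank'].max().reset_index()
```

filter rows where grade_rank > 245:
   grade_rank    term  score
2         266    Fall     59
3         261  Summer     44
4         260    Fall     70
8         279  Summer     97
add column score_minus_grade_rank = t['score'] - t['grade_rank']:
   grade_rank    term  score  score_minus_grade_rank
2         266    Fall     59                    -207
3         261  Summer     44                    -217
4         260    Fall     70                    -190
8         279  Summer     97                    -182
group by term, max of score_minus_grade_rank:
term
Fall     -190
Summer   -182
Name: score_minus_grade_rank, dtype: int64
reset_index():
     term  score_minus_grade_rank
0    Fall                    -190
1  Summer                    -182

-372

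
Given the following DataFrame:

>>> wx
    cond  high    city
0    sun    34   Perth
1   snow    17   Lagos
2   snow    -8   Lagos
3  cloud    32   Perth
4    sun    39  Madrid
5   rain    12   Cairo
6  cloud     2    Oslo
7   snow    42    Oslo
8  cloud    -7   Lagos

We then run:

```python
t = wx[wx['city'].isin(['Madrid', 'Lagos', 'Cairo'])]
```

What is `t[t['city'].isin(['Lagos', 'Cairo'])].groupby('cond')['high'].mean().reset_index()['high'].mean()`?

filter rows where city in ['Madrid', 'Lagos', 'Cairo']:
    cond  high    city
1   snow    17   Lagos
2   snow    -8   Lagos
4    sun    39  Madrid
5   rain    12   Cairo
8  cloud    -7   Lagos
filter rows where city in ['Lagos', 'Cairo']:
    cond  high   city
1   snow    17  Lagos
2   snow    -8  Lagos
5   rain    12  Cairo
8  cloud    -7  Lagos
group by cond, mean of high:
cond
cloud    -7.0
rain     12.0
snow      4.5
Name: high, dtype: float64
reset_index():
    cond  high
0  cloud  -7.0
1   rain  12.0
2   snow   4.5
Then the mean of column 'high': 3.16666666667

3.16666666667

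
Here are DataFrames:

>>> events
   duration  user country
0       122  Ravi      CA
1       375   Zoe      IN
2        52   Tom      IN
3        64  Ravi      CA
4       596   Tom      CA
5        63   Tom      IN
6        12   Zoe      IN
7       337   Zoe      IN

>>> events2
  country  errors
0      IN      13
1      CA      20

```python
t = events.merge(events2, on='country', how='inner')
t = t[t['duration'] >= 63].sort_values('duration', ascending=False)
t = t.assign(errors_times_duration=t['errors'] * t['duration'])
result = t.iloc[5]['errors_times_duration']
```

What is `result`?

merge on 'country' (how='inner') → 8 rows:
   duration  user country  errors
0       122  Ravi      CA      20
1       375   Zoe      IN      13
2        52   Tom      IN      13
3        64  Ravi      CA      20
4       596   Tom      CA      20
5        63   Tom      IN      13
6        12   Zoe      IN      13
7       337   Zoe      IN      13
filter rows where duration >= 63:
   duration  user country  errors
0       122  Ravi      CA      20
1       375   Zoe      IN      13
3        64  Ravi      CA      20
4       596   Tom      CA      20
5        63   Tom      IN      13
7       337   Zoe      IN      13
sort by duration descending:
   duration  user country  errors
4       596   Tom      CA      20
1       375   Zoe      IN      13
7       337   Zoe      IN      13
0       122  Ravi      CA      20
3        64  Ravi      CA      20
5        63   Tom      IN      13
add column errors_times_duration = t['errors'] * t['duration']:
   duration  user country  errors  errors_times_duration
4       596   Tom      CA      20                  11920
1       375   Zoe      IN      13                   4875
7       337   Zoe      IN      13                   4381
0       122  Ravi      CA      20                   2440
3        64  Ravi      CA      20                   1280
5        63   Tom      IN      13                    819
Hence 819.

819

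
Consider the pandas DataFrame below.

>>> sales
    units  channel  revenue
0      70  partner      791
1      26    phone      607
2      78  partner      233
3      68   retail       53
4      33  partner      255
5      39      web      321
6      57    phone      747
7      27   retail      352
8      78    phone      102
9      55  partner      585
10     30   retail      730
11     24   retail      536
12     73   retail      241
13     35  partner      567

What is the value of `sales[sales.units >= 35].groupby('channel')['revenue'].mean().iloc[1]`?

424.5

filter rows where units >= 35:
    units  channel  revenue
0      70  partner      791
2      78  partner      233
3      68   retail       53
5      39      web      321
6      57    phone      747
8      78    phone      102
9      55  partner      585
12     73   retail      241
13     35  partner      567
group by channel, mean of revenue:
channel
partner    544.0
phone      424.5
retail     147.0
web        321.0
Name: revenue, dtype: float64
value at position 1 → 424.5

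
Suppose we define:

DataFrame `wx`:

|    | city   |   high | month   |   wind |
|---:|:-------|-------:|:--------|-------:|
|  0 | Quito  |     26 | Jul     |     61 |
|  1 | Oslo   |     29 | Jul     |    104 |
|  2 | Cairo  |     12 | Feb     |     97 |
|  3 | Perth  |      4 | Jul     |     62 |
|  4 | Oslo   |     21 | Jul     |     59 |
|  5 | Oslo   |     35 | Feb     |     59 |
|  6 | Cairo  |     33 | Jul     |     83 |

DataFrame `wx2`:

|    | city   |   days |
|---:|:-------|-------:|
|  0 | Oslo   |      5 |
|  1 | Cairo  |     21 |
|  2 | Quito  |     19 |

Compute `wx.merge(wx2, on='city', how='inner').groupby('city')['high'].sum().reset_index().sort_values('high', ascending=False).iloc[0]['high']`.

85

merge on 'city' (how='inner') → 6 rows:
    city  high month  wind  days
0  Quito    26   Jul    61    19
1   Oslo    29   Jul   104     5
2  Cairo    12   Feb    97    21
3   Oslo    21   Jul    59     5
4   Oslo    35   Feb    59     5
5  Cairo    33   Jul    83    21
group by city, sum of high:
city
Cairo    45
Oslo     85
Quito    26
Name: high, dtype: int64
reset_index():
    city  high
0  Cairo    45
1   Oslo    85
2  Quito    26
sort by high descending:
    city  high
1   Oslo    85
0  Cairo    45
2  Quito    26
So iloc[0]['high'] = 85.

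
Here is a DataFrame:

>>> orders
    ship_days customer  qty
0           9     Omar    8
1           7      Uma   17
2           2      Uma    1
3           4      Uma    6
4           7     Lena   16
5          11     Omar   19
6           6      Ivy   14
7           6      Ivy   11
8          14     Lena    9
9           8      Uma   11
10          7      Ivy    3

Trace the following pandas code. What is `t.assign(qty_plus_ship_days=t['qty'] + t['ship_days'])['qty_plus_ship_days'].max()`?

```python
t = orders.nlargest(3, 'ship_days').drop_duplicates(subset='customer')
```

30

take 3 rows with largest ship_days:
   ship_days customer  qty
8         14     Lena    9
5         11     Omar   19
0          9     Omar    8
drop duplicate customer (keep=first):
   ship_days customer  qty
8         14     Lena    9
5         11     Omar   19
add column qty_plus_ship_days = t['qty'] + t['ship_days']:
   ship_days customer  qty  qty_plus_ship_days
8         14     Lena    9                  23
5         11     Omar   19                  30
Reading off the max of column 'qty_plus_ship_days', we get 30.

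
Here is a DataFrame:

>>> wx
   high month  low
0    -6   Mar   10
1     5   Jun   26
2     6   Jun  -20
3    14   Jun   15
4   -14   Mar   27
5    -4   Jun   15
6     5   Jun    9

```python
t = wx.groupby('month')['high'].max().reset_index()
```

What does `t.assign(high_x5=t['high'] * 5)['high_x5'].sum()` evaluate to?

40

group by month, max of high:
month
Jun    14
Mar    -6
Name: high, dtype: int64
reset_index():
  month  high
0   Jun    14
1   Mar    -6
add column high_x5 = t['high'] * 5:
  month  high  high_x5
0   Jun    14       70
1   Mar    -6      -30
Taking the sum of column 'high_x5' gives 40.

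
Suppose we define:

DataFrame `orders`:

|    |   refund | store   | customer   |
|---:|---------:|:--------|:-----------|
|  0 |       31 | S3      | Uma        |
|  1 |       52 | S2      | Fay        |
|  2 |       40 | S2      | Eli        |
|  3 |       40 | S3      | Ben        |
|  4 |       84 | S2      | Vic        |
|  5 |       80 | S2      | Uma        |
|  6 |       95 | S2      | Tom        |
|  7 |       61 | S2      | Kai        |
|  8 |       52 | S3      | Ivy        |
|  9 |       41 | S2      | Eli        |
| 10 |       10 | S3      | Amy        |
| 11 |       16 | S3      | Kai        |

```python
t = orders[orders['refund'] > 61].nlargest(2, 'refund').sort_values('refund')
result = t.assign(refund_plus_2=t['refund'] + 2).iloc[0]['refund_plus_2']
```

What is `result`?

86

filter rows where refund > 61:
   refund store customer
4      84    S2      Vic
5      80    S2      Uma
6      95    S2      Tom
take 2 rows with largest refund:
   refund store customer
6      95    S2      Tom
4      84    S2      Vic
sort by refund:
   refund store customer
4      84    S2      Vic
6      95    S2      Tom
add column refund_plus_2 = t['refund'] + 2:
   refund store customer  refund_plus_2
4      84    S2      Vic             86
6      95    S2      Tom             97
Hence 86.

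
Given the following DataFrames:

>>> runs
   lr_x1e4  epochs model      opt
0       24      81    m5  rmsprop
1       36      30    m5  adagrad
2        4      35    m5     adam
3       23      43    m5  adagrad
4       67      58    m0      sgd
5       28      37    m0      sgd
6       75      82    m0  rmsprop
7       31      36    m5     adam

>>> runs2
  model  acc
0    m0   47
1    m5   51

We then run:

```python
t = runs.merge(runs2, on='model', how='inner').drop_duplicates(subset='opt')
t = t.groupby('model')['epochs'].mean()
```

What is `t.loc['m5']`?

48.6666666667

merge on 'model' (how='inner') → 8 rows:
   lr_x1e4  epochs model      opt  acc
0       24      81    m5  rmsprop   51
1       36      30    m5  adagrad   51
2        4      35    m5     adam   51
3       23      43    m5  adagrad   51
4       67      58    m0      sgd   47
5       28      37    m0      sgd   47
6       75      82    m0  rmsprop   47
7       31      36    m5     adam   51
drop duplicate opt (keep=first):
   lr_x1e4  epochs model      opt  acc
0       24      81    m5  rmsprop   51
1       36      30    m5  adagrad   51
2        4      35    m5     adam   51
4       67      58    m0      sgd   47
group by model, mean of epochs:
model
m0    58.000000
m5    48.666667
Name: epochs, dtype: float64
Reading off the value at index 'm5', we get 48.6666666667.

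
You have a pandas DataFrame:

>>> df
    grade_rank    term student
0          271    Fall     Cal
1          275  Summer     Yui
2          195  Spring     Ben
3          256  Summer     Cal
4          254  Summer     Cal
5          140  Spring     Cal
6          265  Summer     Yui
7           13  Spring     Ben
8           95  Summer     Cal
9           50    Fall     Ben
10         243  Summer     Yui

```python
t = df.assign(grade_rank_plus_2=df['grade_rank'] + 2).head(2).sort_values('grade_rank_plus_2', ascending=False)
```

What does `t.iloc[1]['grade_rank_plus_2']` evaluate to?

add column grade_rank_plus_2 = df['grade_rank'] + 2:
    grade_rank    term student  grade_rank_plus_2
0          271    Fall     Cal                273
1          275  Summer     Yui                277
2          195  Spring     Ben                197
3          256  Summer     Cal                258
4          254  Summer     Cal                256
5          140  Spring     Cal                142
6          265  Summer     Yui                267
7           13  Spring     Ben                 15
8           95  Summer     Cal                 97
9           50    Fall     Ben                 52
10         243  Summer     Yui                245
take first 2 rows:
   grade_rank    term student  grade_rank_plus_2
0         271    Fall     Cal                273
1         275  Summer     Yui                277
sort by grade_rank_plus_2 descending:
   grade_rank    term student  grade_rank_plus_2
1         275  Summer     Yui                277
0         271    Fall     Cal                273

273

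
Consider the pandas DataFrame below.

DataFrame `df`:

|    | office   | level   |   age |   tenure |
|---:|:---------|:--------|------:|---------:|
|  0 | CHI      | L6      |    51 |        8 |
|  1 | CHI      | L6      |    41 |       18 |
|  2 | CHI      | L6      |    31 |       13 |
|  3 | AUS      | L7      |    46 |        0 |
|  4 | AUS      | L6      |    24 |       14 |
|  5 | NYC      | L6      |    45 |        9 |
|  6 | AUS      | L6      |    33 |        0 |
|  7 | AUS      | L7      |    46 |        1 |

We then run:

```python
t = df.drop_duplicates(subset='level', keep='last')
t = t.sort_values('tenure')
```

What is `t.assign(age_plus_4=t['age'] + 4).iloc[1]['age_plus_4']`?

drop duplicate level (keep=last):
  office level  age  tenure
6    AUS    L6   33       0
7    AUS    L7   46       1
sort by tenure:
  office level  age  tenure
6    AUS    L6   33       0
7    AUS    L7   46       1
add column age_plus_4 = t['age'] + 4:
  office level  age  tenure  age_plus_4
6    AUS    L6   33       0          37
7    AUS    L7   46       1          50
value at position 1, column 'age_plus_4' → 50

50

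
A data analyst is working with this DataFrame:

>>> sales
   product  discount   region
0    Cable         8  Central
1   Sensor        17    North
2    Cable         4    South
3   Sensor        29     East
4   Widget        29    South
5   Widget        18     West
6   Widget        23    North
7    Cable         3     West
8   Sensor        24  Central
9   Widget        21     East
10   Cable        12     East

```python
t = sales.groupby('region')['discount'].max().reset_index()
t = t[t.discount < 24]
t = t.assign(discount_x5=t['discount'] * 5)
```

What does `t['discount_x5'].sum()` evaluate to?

205

group by region, max of discount:
region
Central    24
East       29
North      23
South      29
West       18
Name: discount, dtype: int64
reset_index():
    region  discount
0  Central        24
1     East        29
2    North        23
3    South        29
4     West        18
filter rows where discount < 24:
  region  discount
2  North        23
4   West        18
add column discount_x5 = t['discount'] * 5:
  region  discount  discount_x5
2  North        23          115
4   West        18           90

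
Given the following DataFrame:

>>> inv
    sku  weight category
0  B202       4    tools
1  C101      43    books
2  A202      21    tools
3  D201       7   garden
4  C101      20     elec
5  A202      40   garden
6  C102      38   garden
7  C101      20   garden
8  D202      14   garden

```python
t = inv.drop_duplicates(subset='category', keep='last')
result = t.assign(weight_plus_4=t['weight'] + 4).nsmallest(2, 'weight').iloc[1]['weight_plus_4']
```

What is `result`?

drop duplicate category (keep=last):
    sku  weight category
1  C101      43    books
2  A202      21    tools
4  C101      20     elec
8  D202      14   garden
add column weight_plus_4 = t['weight'] + 4:
    sku  weight category  weight_plus_4
1  C101      43    books             47
2  A202      21    tools             25
4  C101      20     elec             24
8  D202      14   garden             18
take 2 rows with smallest weight:
    sku  weight category  weight_plus_4
8  D202      14   garden             18
4  C101      20     elec             24
Then the value at position 1, column 'weight_plus_4': 24

24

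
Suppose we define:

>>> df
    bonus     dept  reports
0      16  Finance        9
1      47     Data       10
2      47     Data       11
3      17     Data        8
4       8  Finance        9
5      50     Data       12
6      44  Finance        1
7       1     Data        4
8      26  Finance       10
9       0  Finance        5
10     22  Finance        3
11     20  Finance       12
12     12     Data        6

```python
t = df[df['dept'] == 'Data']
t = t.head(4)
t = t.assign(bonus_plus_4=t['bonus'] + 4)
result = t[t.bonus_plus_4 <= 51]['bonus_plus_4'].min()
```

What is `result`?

filter rows where dept == 'Data':
    bonus  dept  reports
1      47  Data       10
2      47  Data       11
3      17  Data        8
5      50  Data       12
7       1  Data        4
12     12  Data        6
take first 4 rows:
   bonus  dept  reports
1     47  Data       10
2     47  Data       11
3     17  Data        8
5     50  Data       12
add column bonus_plus_4 = t['bonus'] + 4:
   bonus  dept  reports  bonus_plus_4
1     47  Data       10            51
2     47  Data       11            51
3     17  Data        8            21
5     50  Data       12            54
filter rows where bonus_plus_4 <= 51:
   bonus  dept  reports  bonus_plus_4
1     47  Data       10            51
2     47  Data       11            51
3     17  Data        8            21
Reading off the min of column 'bonus_plus_4', we get 21.

21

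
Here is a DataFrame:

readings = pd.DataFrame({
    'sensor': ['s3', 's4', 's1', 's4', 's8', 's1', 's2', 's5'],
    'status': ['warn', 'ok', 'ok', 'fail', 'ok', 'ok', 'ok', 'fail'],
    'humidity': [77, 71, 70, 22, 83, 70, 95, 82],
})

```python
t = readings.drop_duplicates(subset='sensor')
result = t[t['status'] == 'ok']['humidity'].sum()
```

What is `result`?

drop duplicate sensor (keep=first):
  sensor status  humidity
0     s3   warn        77
1     s4     ok        71
2     s1     ok        70
4     s8     ok        83
6     s2     ok        95
7     s5   fail        82
filter rows where status == 'ok':
  sensor status  humidity
1     s4     ok        71
2     s1     ok        70
4     s8     ok        83
6     s2     ok        95

319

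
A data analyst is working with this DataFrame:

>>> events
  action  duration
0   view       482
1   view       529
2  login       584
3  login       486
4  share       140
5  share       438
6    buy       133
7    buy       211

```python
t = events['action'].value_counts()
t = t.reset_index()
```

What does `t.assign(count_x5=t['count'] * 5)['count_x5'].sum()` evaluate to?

40

value_counts of action:
action
view     2
login    2
share    2
buy      2
Name: count, dtype: int64
reset_index():
  action  count
0   view      2
1  login      2
2  share      2
3    buy      2
add column count_x5 = t['count'] * 5:
  action  count  count_x5
0   view      2        10
1  login      2        10
2  share      2        10
3    buy      2        10
Finally, sum of column 'count_x5' = 40.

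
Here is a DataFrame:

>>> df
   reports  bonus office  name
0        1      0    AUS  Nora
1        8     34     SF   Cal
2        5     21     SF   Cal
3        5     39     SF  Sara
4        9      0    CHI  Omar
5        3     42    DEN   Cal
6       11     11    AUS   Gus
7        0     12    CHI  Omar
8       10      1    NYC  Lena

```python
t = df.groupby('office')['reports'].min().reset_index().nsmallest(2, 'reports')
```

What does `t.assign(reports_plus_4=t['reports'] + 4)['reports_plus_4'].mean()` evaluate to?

group by office, min of reports:
office
AUS     1
CHI     0
DEN     3
NYC    10
SF      5
Name: reports, dtype: int64
reset_index():
  office  reports
0    AUS        1
1    CHI        0
2    DEN        3
3    NYC       10
4     SF        5
take 2 rows with smallest reports:
  office  reports
1    CHI        0
0    AUS        1
add column reports_plus_4 = t['reports'] + 4:
  office  reports  reports_plus_4
1    CHI        0               4
0    AUS        1               5
So mean() = 4.5.

4.5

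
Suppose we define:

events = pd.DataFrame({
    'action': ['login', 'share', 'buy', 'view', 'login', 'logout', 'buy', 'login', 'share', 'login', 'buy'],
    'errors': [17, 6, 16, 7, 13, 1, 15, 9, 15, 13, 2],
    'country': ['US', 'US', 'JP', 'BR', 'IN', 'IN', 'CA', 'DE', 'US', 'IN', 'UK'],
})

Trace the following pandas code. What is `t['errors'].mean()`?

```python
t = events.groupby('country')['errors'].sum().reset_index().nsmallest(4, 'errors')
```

group by country, sum of errors:
country
BR     7
CA    15
DE     9
IN    27
JP    16
UK     2
US    38
Name: errors, dtype: int64
reset_index():
  country  errors
0      BR       7
1      CA      15
2      DE       9
3      IN      27
4      JP      16
5      UK       2
6      US      38
take 4 rows with smallest errors:
  country  errors
5      UK       2
0      BR       7
2      DE       9
1      CA      15
Finally, mean of column 'errors' = 8.25.

8.25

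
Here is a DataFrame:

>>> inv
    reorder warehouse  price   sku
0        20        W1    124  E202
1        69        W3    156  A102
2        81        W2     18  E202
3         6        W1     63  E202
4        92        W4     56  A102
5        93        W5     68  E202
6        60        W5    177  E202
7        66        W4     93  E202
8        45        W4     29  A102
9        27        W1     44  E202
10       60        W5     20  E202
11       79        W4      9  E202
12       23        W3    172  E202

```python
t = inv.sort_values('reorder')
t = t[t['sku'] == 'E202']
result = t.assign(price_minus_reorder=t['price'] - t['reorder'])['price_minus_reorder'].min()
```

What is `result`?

sort by reorder:
    reorder warehouse  price   sku
3         6        W1     63  E202
0        20        W1    124  E202
12       23        W3    172  E202
9        27        W1     44  E202
8        45        W4     29  A102
6        60        W5    177  E202
10       60        W5     20  E202
7        66        W4     93  E202
1        69        W3    156  A102
11       79        W4      9  E202
2        81        W2     18  E202
4        92        W4     56  A102
5        93        W5     68  E202
filter rows where sku == 'E202':
    reorder warehouse  price   sku
3         6        W1     63  E202
0        20        W1    124  E202
12       23        W3    172  E202
9        27        W1     44  E202
6        60        W5    177  E202
10       60        W5     20  E202
7        66        W4     93  E202
11       79        W4      9  E202
2        81        W2     18  E202
5        93        W5     68  E202
add column price_minus_reorder = t['price'] - t['reorder']:
    reorder warehouse  price   sku  price_minus_reorder
3         6        W1     63  E202                   57
0        20        W1    124  E202                  104
12       23        W3    172  E202                  149
9        27        W1     44  E202                   17
6        60        W5    177  E202                  117
10       60        W5     20  E202                  -40
7        66        W4     93  E202                   27
11       79        W4      9  E202                  -70
2        81        W2     18  E202                  -63
5        93        W5     68  E202                  -25
min of column 'price_minus_reorder' → -70

-70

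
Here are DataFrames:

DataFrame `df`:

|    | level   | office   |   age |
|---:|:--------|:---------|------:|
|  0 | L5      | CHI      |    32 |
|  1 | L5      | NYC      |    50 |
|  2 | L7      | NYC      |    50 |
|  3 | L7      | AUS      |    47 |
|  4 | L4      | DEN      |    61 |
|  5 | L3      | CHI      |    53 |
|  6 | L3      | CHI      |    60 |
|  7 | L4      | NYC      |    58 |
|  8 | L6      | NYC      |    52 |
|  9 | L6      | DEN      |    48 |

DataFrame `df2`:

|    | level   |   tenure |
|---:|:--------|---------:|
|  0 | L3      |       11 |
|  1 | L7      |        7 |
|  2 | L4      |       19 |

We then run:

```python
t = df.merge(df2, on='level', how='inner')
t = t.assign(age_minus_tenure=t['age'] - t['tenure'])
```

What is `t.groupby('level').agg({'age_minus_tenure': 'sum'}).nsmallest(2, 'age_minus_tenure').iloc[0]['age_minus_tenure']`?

81

merge on 'level' (how='inner') → 6 rows:
  level office  age  tenure
0    L7    NYC   50       7
1    L7    AUS   47       7
2    L4    DEN   61      19
3    L3    CHI   53      11
4    L3    CHI   60      11
5    L4    NYC   58      19
add column age_minus_tenure = t['age'] - t['tenure']:
  level office  age  tenure  age_minus_tenure
0    L7    NYC   50       7                43
1    L7    AUS   47       7                40
2    L4    DEN   61      19                42
3    L3    CHI   53      11                42
4    L3    CHI   60      11                49
5    L4    NYC   58      19                39
group by level, sum of age_minus_tenure:
       age_minus_tenure
level                  
L3                   91
L4                   81
L7                   83
take 2 rows with smallest age_minus_tenure:
       age_minus_tenure
level                  
L4                   81
L7                   83
value at position 0, column 'age_minus_tenure' → 81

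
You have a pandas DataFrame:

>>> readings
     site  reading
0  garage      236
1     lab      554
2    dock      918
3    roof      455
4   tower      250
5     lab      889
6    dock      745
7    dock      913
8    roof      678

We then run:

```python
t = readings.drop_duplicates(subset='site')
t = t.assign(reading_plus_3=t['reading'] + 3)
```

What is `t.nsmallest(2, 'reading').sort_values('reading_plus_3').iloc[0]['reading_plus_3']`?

drop duplicate site (keep=first):
     site  reading
0  garage      236
1     lab      554
2    dock      918
3    roof      455
4   tower      250
add column reading_plus_3 = t['reading'] + 3:
     site  reading  reading_plus_3
0  garage      236             239
1     lab      554             557
2    dock      918             921
3    roof      455             458
4   tower      250             253
take 2 rows with smallest reading:
     site  reading  reading_plus_3
0  garage      236             239
4   tower      250             253
sort by reading_plus_3:
     site  reading  reading_plus_3
0  garage      236             239
4   tower      250             253
Taking the value at position 0, column 'reading_plus_3' gives 239.

239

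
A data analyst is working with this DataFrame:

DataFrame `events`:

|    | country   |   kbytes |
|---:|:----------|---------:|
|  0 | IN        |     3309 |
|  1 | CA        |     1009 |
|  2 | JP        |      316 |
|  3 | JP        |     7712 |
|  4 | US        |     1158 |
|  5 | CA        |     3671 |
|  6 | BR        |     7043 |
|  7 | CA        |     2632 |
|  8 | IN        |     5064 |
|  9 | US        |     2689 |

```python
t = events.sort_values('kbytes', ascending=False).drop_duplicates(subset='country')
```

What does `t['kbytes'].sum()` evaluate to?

sort by kbytes descending:
  country  kbytes
3      JP    7712
6      BR    7043
8      IN    5064
5      CA    3671
0      IN    3309
9      US    2689
7      CA    2632
4      US    1158
1      CA    1009
2      JP     316
drop duplicate country (keep=first):
  country  kbytes
3      JP    7712
6      BR    7043
8      IN    5064
5      CA    3671
9      US    2689
Hence 26179.

26179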